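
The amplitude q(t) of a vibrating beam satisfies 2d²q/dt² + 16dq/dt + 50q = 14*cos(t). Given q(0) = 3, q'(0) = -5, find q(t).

Divide through by 2: q'' + 8q' + 25q = 7*cos(t).
Characteristic equation r² + 8r + 25 = 0 has discriminant (8)² - 4·(25) = -36 < 0, so r = -4 ± 3i.
Hence q_h = C1*cos(3*t)*exp(-4*t) + C2*exp(-4*t)*sin(3*t).
Try q_p = A*cos(t) + B*sin(t). Substituting and equating the coefficients of cos(t) and sin(t) gives A = 21/80, B = 7/80, so q_p = 7*sin(t)/80 + 21*cos(t)/80.
General solution: q = 7*sin(t)/80 + 21*cos(t)/80 + C1*cos(3*t)*exp(-4*t) + C2*exp(-4*t)*sin(3*t).
Apply the initial conditions: q(0) = 21/80 + C1 = 3 and q'(0) = 7/80 - 4*C1 + 3*C2 = -5. Solving gives C1 = 219/80, C2 = 469/240.

q = 7*sin(t)/80 + 21*cos(t)/80 + 219*cos(3*t)*exp(-4*t)/80 + 469*exp(-4*t)*sin(3*t)/240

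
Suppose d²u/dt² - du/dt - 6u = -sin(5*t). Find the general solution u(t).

u = -5*cos(5*t)/986 + 31*sin(5*t)/986 + C1*exp(-2*t) + C2*exp(3*t)

Characteristic equation r² - r - 6 = 0 factors as (r + 2)(r - 3) = 0, so r = -2, 3.
Hence u_h = C1*exp(-2*t) + C2*exp(3*t).
Try u_p = A*cos(5*t) + B*sin(5*t). Substituting and equating the coefficients of cos(5t) and sin(5t) gives A = -5/986, B = 31/986, so u_p = -5*cos(5*t)/986 + 31*sin(5*t)/986.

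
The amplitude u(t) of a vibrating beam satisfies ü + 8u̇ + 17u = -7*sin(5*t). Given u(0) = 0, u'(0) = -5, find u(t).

u = 7*sin(5*t)/208 + 35*cos(5*t)/208 - 1215*exp(-4*t)*sin(t)/208 - 35*cos(t)*exp(-4*t)/208

Characteristic equation r² + 8r + 17 = 0 has discriminant (8)² - 4·(17) = -4 < 0, so r = -4 ± i.
Hence u_h = C1*cos(t)*exp(-4*t) + C2*exp(-4*t)*sin(t).
Try u_p = A*cos(5*t) + B*sin(5*t). Substituting and equating the coefficients of cos(5t) and sin(5t) gives A = 35/208, B = 7/208, so u_p = 7*sin(5*t)/208 + 35*cos(5*t)/208.
General solution: u = 7*sin(5*t)/208 + 35*cos(5*t)/208 + C1*cos(t)*exp(-4*t) + C2*exp(-4*t)*sin(t).
Apply the initial conditions: u(0) = 35/208 + C1 = 0 and u'(0) = 35/208 + C2 - 4*C1 = -5. Solving gives C1 = -35/208, C2 = -1215/208.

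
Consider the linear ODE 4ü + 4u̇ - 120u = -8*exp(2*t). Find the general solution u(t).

Divide through by 4: u'' + u' - 30u = -2*exp(2*t).
Characteristic equation r² + r - 30 = 0 factors as (r + 6)(r - 5) = 0, so r = -6, 5.
Hence u_h = C1*exp(-6*t) + C2*exp(5*t).
Try u_p = A*exp(2*t). Substituting into the equation and dividing by exp(2*t) gives A = 1/12, so u_p = exp(2*t)/12.

u = exp(2*t)/12 + C1*exp(-6*t) + C2*exp(5*t)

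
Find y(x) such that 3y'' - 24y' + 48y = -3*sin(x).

Divide through by 3: y'' - 8y' + 16y = -sin(x).
Characteristic equation r² - 8r + 16 = 0 has discriminant (-8)² - 4·(16) = 0, so r = 4 is a repeated root.
Hence y_h = (C1 + C2*x)*exp(4*x).
Try y_p = A*cos(x) + B*sin(x). Substituting and equating the coefficients of cos(x) and sin(x) gives A = -8/289, B = -15/289, so y_p = -15*sin(x)/289 - 8*cos(x)/289.

y = -15*sin(x)/289 - 8*cos(x)/289 + C1*exp(4*x) + C2*x*exp(4*x)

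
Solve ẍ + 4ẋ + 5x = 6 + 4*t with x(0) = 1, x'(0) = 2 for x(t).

Characteristic equation r² + 4r + 5 = 0 has discriminant (4)² - 4·(5) = -4 < 0, so r = -2 ± i.
Hence x_h = C1*cos(t)*exp(-2*t) + C2*exp(-2*t)*sin(t).
For the particular solution try x_p = A0 + A1*t. Substituting and matching coefficients of each power of t gives A0 = 14/25, A1 = 4/5, so x_p = 14/25 + 4*t/5.
General solution: x = 14/25 + 4*t/5 + C1*cos(t)*exp(-2*t) + C2*exp(-2*t)*sin(t).
Apply the initial conditions: x(0) = 14/25 + C1 = 1 and x'(0) = 4/5 + C2 - 2*C1 = 2. Solving gives C1 = 11/25, C2 = 52/25.

x = 14/25 + 4*t/5 + 11*cos(t)*exp(-2*t)/25 + 52*exp(-2*t)*sin(t)/25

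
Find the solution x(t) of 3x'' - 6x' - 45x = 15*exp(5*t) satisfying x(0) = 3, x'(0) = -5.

Divide through by 3: x'' - 2x' - 15x = 5*exp(5*t).
Characteristic equation r² - 2r - 15 = 0 factors as (r + 3)(r - 5) = 0, so r = -3, 5.
Hence x_h = C1*exp(-3*t) + C2*exp(5*t).
Since exp(5*t) solves the homogeneous equation (r = 5 is a root of multiplicity 1), multiply the trial by t. Try x_p = A*t*exp(5*t). Substituting into the equation and dividing by exp(5*t) gives A = 5/8, so x_p = 5*t*exp(5*t)/8.
General solution: x = C1*exp(-3*t) + C2*exp(5*t) + 5*t*exp(5*t)/8.
Apply the initial conditions: x(0) = C1 + C2 = 3 and x'(0) = 5/8 - 3*C1 + 5*C2 = -5. Solving gives C1 = 165/64, C2 = 27/64.

x = 27*exp(5*t)/64 + 165*exp(-3*t)/64 + 5*t*exp(5*t)/8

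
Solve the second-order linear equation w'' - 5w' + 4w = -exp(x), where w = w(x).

w = C1*exp(4*x) + C2*exp(x) + x*exp(x)/3

Characteristic equation r² - 5r + 4 = 0 factors as (r - 4)(r - 1) = 0, so r = 4, 1.
Hence w_h = C1*exp(4*x) + C2*exp(x).
Since exp(x) solves the homogeneous equation (r = 1 is a root of multiplicity 1), multiply the trial by x. Try w_p = A*x*exp(x). Substituting into the equation and dividing by exp(x) gives A = 1/3, so w_p = x*exp(x)/3.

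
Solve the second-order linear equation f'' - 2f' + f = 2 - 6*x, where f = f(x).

f = -10 - 6*x + C1*exp(x) + C2*x*exp(x)

Characteristic equation r² - 2r + 1 = 0 has discriminant (-2)² - 4·(1) = 0, so r = 1 is a repeated root.
Hence f_h = (C1 + C2*x)*exp(x).
For the particular solution try f_p = A0 + A1*x. Substituting and matching coefficients of each power of x gives A0 = -10, A1 = -6, so f_p = -10 - 6*x.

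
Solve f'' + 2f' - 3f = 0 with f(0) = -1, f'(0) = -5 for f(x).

f = -2*exp(x) + exp(-3*x)

Characteristic equation r² + 2r - 3 = 0 factors as (r - 1)(r + 3) = 0, so r = 1, -3.
Hence f_h = C1*exp(x) + C2*exp(-3*x).
Apply the initial conditions: f(0) = C1 + C2 = -1 and f'(0) = C1 - 3*C2 = -5. Solving gives C1 = -2, C2 = 1.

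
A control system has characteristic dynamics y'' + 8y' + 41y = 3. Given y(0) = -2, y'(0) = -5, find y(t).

y = 3/41 - 109*exp(-4*t)*sin(5*t)/41 - 85*cos(5*t)*exp(-4*t)/41

Characteristic equation r² + 8r + 41 = 0 has discriminant (8)² - 4·(41) = -100 < 0, so r = -4 ± 5i.
Hence y_h = C1*cos(5*t)*exp(-4*t) + C2*exp(-4*t)*sin(5*t).
For the particular solution try y_p = A0. Substituting and matching coefficients of each power of t gives A0 = 3/41, so y_p = 3/41.
General solution: y = 3/41 + C1*cos(5*t)*exp(-4*t) + C2*exp(-4*t)*sin(5*t).
Apply the initial conditions: y(0) = 3/41 + C1 = -2 and y'(0) = -4*C1 + 5*C2 = -5. Solving gives C1 = -85/41, C2 = -109/41.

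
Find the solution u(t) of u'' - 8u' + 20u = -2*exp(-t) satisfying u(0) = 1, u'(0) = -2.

u = -2*exp(-t)/29 - 92*exp(4*t)*sin(2*t)/29 + 31*cos(2*t)*exp(4*t)/29

Characteristic equation r² - 8r + 20 = 0 has discriminant (-8)² - 4·(20) = -16 < 0, so r = 4 ± 2i.
Hence u_h = C1*cos(2*t)*exp(4*t) + C2*exp(4*t)*sin(2*t).
Try u_p = A*exp(-t). Substituting into the equation and dividing by exp(-t) gives A = -2/29, so u_p = -2*exp(-t)/29.
General solution: u = -2*exp(-t)/29 + C1*cos(2*t)*exp(4*t) + C2*exp(4*t)*sin(2*t).
Apply the initial conditions: u(0) = -2/29 + C1 = 1 and u'(0) = 2/29 + 2*C2 + 4*C1 = -2. Solving gives C1 = 31/29, C2 = -92/29.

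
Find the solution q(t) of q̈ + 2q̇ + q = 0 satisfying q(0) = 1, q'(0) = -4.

Characteristic equation r² + 2r + 1 = 0 has discriminant (2)² - 4·(1) = 0, so r = -1 is a repeated root.
Hence q_h = (C1 + C2*t)*exp(-t).
Apply the initial conditions: q(0) = C1 = 1 and q'(0) = C2 - C1 = -4. Solving gives C1 = 1, C2 = -3.

q = -3*t*exp(-t) + exp(-t)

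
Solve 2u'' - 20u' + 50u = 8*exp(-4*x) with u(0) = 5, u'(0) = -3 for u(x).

u = 4*exp(-4*x)/81 + 401*exp(5*x)/81 - 248*x*exp(5*x)/9

Divide through by 2: u'' - 10u' + 25u = 4*exp(-4*x).
Characteristic equation r² - 10r + 25 = 0 has discriminant (-10)² - 4·(25) = 0, so r = 5 is a repeated root.
Hence u_h = (C1 + C2*x)*exp(5*x).
Try u_p = A*exp(-4*x). Substituting into the equation and dividing by exp(-4*x) gives A = 4/81, so u_p = 4*exp(-4*x)/81.
General solution: u = 4*exp(-4*x)/81 + C1*exp(5*x) + C2*x*exp(5*x).
Apply the initial conditions: u(0) = 4/81 + C1 = 5 and u'(0) = -16/81 + C2 + 5*C1 = -3. Solving gives C1 = 401/81, C2 = -248/9.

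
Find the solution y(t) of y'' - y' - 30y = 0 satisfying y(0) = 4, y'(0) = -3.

y = 17*exp(6*t)/11 + 27*exp(-5*t)/11

Characteristic equation r² - r - 30 = 0 factors as (r + 5)(r - 6) = 0, so r = -5, 6.
Hence y_h = C1*exp(-5*t) + C2*exp(6*t).
Apply the initial conditions: y(0) = C1 + C2 = 4 and y'(0) = -5*C1 + 6*C2 = -3. Solving gives C1 = 27/11, C2 = 17/11.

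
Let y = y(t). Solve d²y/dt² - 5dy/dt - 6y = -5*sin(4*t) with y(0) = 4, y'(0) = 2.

Characteristic equation r² - 5r - 6 = 0 factors as (r + 1)(r - 6) = 0, so r = -1, 6.
Hence y_h = C1*exp(-t) + C2*exp(6*t).
Try y_p = A*cos(4*t) + B*sin(4*t). Substituting and equating the coefficients of cos(4t) and sin(4t) gives A = -25/221, B = 55/442, so y_p = -25*cos(4*t)/221 + 55*sin(4*t)/442.
General solution: y = -25*cos(4*t)/221 + 55*sin(4*t)/442 + C1*exp(-t) + C2*exp(6*t).
Apply the initial conditions: y(0) = -25/221 + C1 + C2 = 4 and y'(0) = 110/221 - C1 + 6*C2 = 2. Solving gives C1 = 394/119, C2 = 73/91.

y = -25*cos(4*t)/221 + 55*sin(4*t)/442 + 73*exp(6*t)/91 + 394*exp(-t)/119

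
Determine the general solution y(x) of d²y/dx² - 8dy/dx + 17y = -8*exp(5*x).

Characteristic equation r² - 8r + 17 = 0 has discriminant (-8)² - 4·(17) = -4 < 0, so r = 4 ± i.
Hence y_h = C1*cos(x)*exp(4*x) + C2*exp(4*x)*sin(x).
Try y_p = A*exp(5*x). Substituting into the equation and dividing by exp(5*x) gives A = -4, so y_p = -4*exp(5*x).

y = -4*exp(5*x) + C1*cos(x)*exp(4*x) + C2*exp(4*x)*sin(x)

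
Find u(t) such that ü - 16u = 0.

Characteristic equation r² - 16 = 0 factors as (r + 4)(r - 4) = 0, so r = -4, 4.
Hence u_h = C1*exp(-4*t) + C2*exp(4*t).

u = C1*exp(-4*t) + C2*exp(4*t)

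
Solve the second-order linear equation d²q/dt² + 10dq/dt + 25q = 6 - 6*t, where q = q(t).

Characteristic equation r² + 10r + 25 = 0 has discriminant (10)² - 4·(25) = 0, so r = -5 is a repeated root.
Hence q_h = (C1 + C2*t)*exp(-5*t).
For the particular solution try q_p = A0 + A1*t. Substituting and matching coefficients of each power of t gives A0 = 42/125, A1 = -6/25, so q_p = 42/125 - 6*t/25.

q = 42/125 - 6*t/25 + C1*exp(-5*t) + C2*t*exp(-5*t)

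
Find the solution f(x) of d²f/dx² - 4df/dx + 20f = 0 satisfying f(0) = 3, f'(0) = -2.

Characteristic equation r² - 4r + 20 = 0 has discriminant (-4)² - 4·(20) = -64 < 0, so r = 2 ± 4i.
Hence f_h = C1*cos(4*x)*exp(2*x) + C2*exp(2*x)*sin(4*x).
Apply the initial conditions: f(0) = C1 = 3 and f'(0) = 2*C1 + 4*C2 = -2. Solving gives C1 = 3, C2 = -2.

f = -2*exp(2*x)*sin(4*x) + 3*cos(4*x)*exp(2*x)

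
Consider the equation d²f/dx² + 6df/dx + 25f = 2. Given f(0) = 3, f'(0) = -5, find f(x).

Characteristic equation r² + 6r + 25 = 0 has discriminant (6)² - 4·(25) = -64 < 0, so r = -3 ± 4i.
Hence f_h = C1*cos(4*x)*exp(-3*x) + C2*exp(-3*x)*sin(4*x).
For the particular solution try f_p = A0. Substituting and matching coefficients of each power of x gives A0 = 2/25, so f_p = 2/25.
General solution: f = 2/25 + C1*cos(4*x)*exp(-3*x) + C2*exp(-3*x)*sin(4*x).
Apply the initial conditions: f(0) = 2/25 + C1 = 3 and f'(0) = -3*C1 + 4*C2 = -5. Solving gives C1 = 73/25, C2 = 47/50.

f = 2/25 + 47*exp(-3*x)*sin(4*x)/50 + 73*cos(4*x)*exp(-3*x)/25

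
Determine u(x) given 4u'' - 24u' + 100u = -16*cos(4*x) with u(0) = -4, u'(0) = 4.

u = -4*cos(4*x)/73 + 32*sin(4*x)/219 - 288*cos(4*x)*exp(3*x)/73 + 835*exp(3*x)*sin(4*x)/219

Divide through by 4: u'' - 6u' + 25u = -4*cos(4*x).
Characteristic equation r² - 6r + 25 = 0 has discriminant (-6)² - 4·(25) = -64 < 0, so r = 3 ± 4i.
Hence u_h = C1*cos(4*x)*exp(3*x) + C2*exp(3*x)*sin(4*x).
Try u_p = A*cos(4*x) + B*sin(4*x). Substituting and equating the coefficients of cos(4x) and sin(4x) gives A = -4/73, B = 32/219, so u_p = -4*cos(4*x)/73 + 32*sin(4*x)/219.
General solution: u = -4*cos(4*x)/73 + 32*sin(4*x)/219 + C1*cos(4*x)*exp(3*x) + C2*exp(3*x)*sin(4*x).
Apply the initial conditions: u(0) = -4/73 + C1 = -4 and u'(0) = 128/219 + 3*C1 + 4*C2 = 4. Solving gives C1 = -288/73, C2 = 835/219.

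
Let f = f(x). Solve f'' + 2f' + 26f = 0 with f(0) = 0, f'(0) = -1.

Characteristic equation r² + 2r + 26 = 0 has discriminant (2)² - 4·(26) = -100 < 0, so r = -1 ± 5i.
Hence f_h = C1*cos(5*x)*exp(-x) + C2*exp(-x)*sin(5*x).
Apply the initial conditions: f(0) = C1 = 0 and f'(0) = -C1 + 5*C2 = -1. Solving gives C1 = 0, C2 = -1/5.

f = -exp(-x)*sin(5*x)/5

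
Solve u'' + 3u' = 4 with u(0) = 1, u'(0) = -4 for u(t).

Characteristic equation r² + 3r = 0 factors as (r + 3)r = 0, so r = -3, 0.
Hence u_h = C1*exp(-3*t) + C2.
Since 1 solves the homogeneous equation (r = 0 is a root of multiplicity 1), multiply the trial by t. Try u_p = A*t. Substituting into the equation and dividing by 1 gives A = 4/3, so u_p = 4*t/3.
General solution: u = C2 + 4*t/3 + C1*exp(-3*t).
Apply the initial conditions: u(0) = C1 + C2 = 1 and u'(0) = 4/3 - 3*C1 = -4. Solving gives C1 = 16/9, C2 = -7/9.

u = -7/9 + 4*t/3 + 16*exp(-3*t)/9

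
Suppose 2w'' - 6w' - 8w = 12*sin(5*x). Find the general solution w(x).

w = -87*sin(5*x)/533 + 45*cos(5*x)/533 + C1*exp(-x) + C2*exp(4*x)

Divide through by 2: w'' - 3w' - 4w = 6*sin(5*x).
Characteristic equation r² - 3r - 4 = 0 factors as (r + 1)(r - 4) = 0, so r = -1, 4.
Hence w_h = C1*exp(-x) + C2*exp(4*x).
Try w_p = A*cos(5*x) + B*sin(5*x). Substituting and equating the coefficients of cos(5x) and sin(5x) gives A = 45/533, B = -87/533, so w_p = -87*sin(5*x)/533 + 45*cos(5*x)/533.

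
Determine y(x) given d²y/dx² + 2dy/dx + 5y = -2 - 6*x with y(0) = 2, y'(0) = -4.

y = 2/25 - 6*x/5 - 11*exp(-x)*sin(2*x)/25 + 48*cos(2*x)*exp(-x)/25

Characteristic equation r² + 2r + 5 = 0 has discriminant (2)² - 4·(5) = -16 < 0, so r = -1 ± 2i.
Hence y_h = C1*cos(2*x)*exp(-x) + C2*exp(-x)*sin(2*x).
For the particular solution try y_p = A0 + A1*x. Substituting and matching coefficients of each power of x gives A0 = 2/25, A1 = -6/5, so y_p = 2/25 - 6*x/5.
General solution: y = 2/25 - 6*x/5 + C1*cos(2*x)*exp(-x) + C2*exp(-x)*sin(2*x).
Apply the initial conditions: y(0) = 2/25 + C1 = 2 and y'(0) = -6/5 - C1 + 2*C2 = -4. Solving gives C1 = 48/25, C2 = -11/25.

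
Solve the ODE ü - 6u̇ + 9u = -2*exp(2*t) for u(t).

Characteristic equation r² - 6r + 9 = 0 has discriminant (-6)² - 4·(9) = 0, so r = 3 is a repeated root.
Hence u_h = (C1 + C2*t)*exp(3*t).
Try u_p = A*exp(2*t). Substituting into the equation and dividing by exp(2*t) gives A = -2, so u_p = -2*exp(2*t).

u = -2*exp(2*t) + C1*exp(3*t) + C2*t*exp(3*t)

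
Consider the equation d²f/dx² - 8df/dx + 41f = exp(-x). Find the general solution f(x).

f = exp(-x)/50 + C1*cos(5*x)*exp(4*x) + C2*exp(4*x)*sin(5*x)

Characteristic equation r² - 8r + 41 = 0 has discriminant (-8)² - 4·(41) = -100 < 0, so r = 4 ± 5i.
Hence f_h = C1*cos(5*x)*exp(4*x) + C2*exp(4*x)*sin(5*x).
Try f_p = A*exp(-x). Substituting into the equation and dividing by exp(-x) gives A = 1/50, so f_p = exp(-x)/50.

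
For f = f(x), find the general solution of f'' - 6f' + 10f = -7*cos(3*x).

Characteristic equation r² - 6r + 10 = 0 has discriminant (-6)² - 4·(10) = -4 < 0, so r = 3 ± i.
Hence f_h = C1*cos(x)*exp(3*x) + C2*exp(3*x)*sin(x).
Try f_p = A*cos(3*x) + B*sin(3*x). Substituting and equating the coefficients of cos(3x) and sin(3x) gives A = -7/325, B = 126/325, so f_p = -7*cos(3*x)/325 + 126*sin(3*x)/325.

f = -7*cos(3*x)/325 + 126*sin(3*x)/325 + C1*cos(x)*exp(3*x) + C2*exp(3*x)*sin(x)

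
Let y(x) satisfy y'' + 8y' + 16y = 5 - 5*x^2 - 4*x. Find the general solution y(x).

Characteristic equation r² + 8r + 16 = 0 has discriminant (8)² - 4·(16) = 0, so r = -4 is a repeated root.
Hence y_h = (C1 + C2*x)*exp(-4*x).
For the particular solution try y_p = A0 + A1*x + A2*x^2. Substituting and matching coefficients of each power of x gives A0 = 41/128, A1 = 1/16, A2 = -5/16, so y_p = 41/128 - 5*x^2/16 + x/16.

y = 41/128 - 5*x**2/16 + x/16 + C1*exp(-4*x) + C2*x*exp(-4*x)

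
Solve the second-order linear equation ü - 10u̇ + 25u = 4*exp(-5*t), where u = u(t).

Characteristic equation r² - 10r + 25 = 0 has discriminant (-10)² - 4·(25) = 0, so r = 5 is a repeated root.
Hence u_h = (C1 + C2*t)*exp(5*t).
Try u_p = A*exp(-5*t). Substituting into the equation and dividing by exp(-5*t) gives A = 1/25, so u_p = exp(-5*t)/25.

u = exp(-5*t)/25 + C1*exp(5*t) + C2*t*exp(5*t)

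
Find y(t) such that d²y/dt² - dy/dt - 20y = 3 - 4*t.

y = -4/25 + t/5 + C1*exp(5*t) + C2*exp(-4*t)

Characteristic equation r² - r - 20 = 0 factors as (r - 5)(r + 4) = 0, so r = 5, -4.
Hence y_h = C1*exp(5*t) + C2*exp(-4*t).
For the particular solution try y_p = A0 + A1*t. Substituting and matching coefficients of each power of t gives A0 = -4/25, A1 = 1/5, so y_p = -4/25 + t/5.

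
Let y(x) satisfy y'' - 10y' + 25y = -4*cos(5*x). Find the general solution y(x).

y = 2*sin(5*x)/25 + C1*exp(5*x) + C2*x*exp(5*x)

Characteristic equation r² - 10r + 25 = 0 has discriminant (-10)² - 4·(25) = 0, so r = 5 is a repeated root.
Hence y_h = (C1 + C2*x)*exp(5*x).
Try y_p = A*cos(5*x) + B*sin(5*x). Substituting and equating the coefficients of cos(5x) and sin(5x) gives A = 0, B = 2/25, so y_p = 2*sin(5*x)/25.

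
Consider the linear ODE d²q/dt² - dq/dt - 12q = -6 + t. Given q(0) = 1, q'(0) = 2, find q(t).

Characteristic equation r² - r - 12 = 0 factors as (r + 3)(r - 4) = 0, so r = -3, 4.
Hence q_h = C1*exp(-3*t) + C2*exp(4*t).
For the particular solution try q_p = A0 + A1*t. Substituting and matching coefficients of each power of t gives A0 = 73/144, A1 = -1/12, so q_p = 73/144 - t/12.
General solution: q = 73/144 - t/12 + C1*exp(-3*t) + C2*exp(4*t).
Apply the initial conditions: q(0) = 73/144 + C1 + C2 = 1 and q'(0) = -1/12 - 3*C1 + 4*C2 = 2. Solving gives C1 = -1/63, C2 = 57/112.

q = 73/144 - t/12 - exp(-3*t)/63 + 57*exp(4*t)/112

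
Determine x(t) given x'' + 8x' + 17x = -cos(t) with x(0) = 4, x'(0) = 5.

Characteristic equation r² + 8r + 17 = 0 has discriminant (8)² - 4·(17) = -4 < 0, so r = -4 ± i.
Hence x_h = C1*cos(t)*exp(-4*t) + C2*exp(-4*t)*sin(t).
Try x_p = A*cos(t) + B*sin(t). Substituting and equating the coefficients of cos(t) and sin(t) gives A = -1/20, B = -1/40, so x_p = -cos(t)/20 - sin(t)/40.
General solution: x = -cos(t)/20 - sin(t)/40 + C1*cos(t)*exp(-4*t) + C2*exp(-4*t)*sin(t).
Apply the initial conditions: x(0) = -1/20 + C1 = 4 and x'(0) = -1/40 + C2 - 4*C1 = 5. Solving gives C1 = 81/20, C2 = 849/40.

x = -cos(t)/20 - sin(t)/40 + 81*cos(t)*exp(-4*t)/20 + 849*exp(-4*t)*sin(t)/40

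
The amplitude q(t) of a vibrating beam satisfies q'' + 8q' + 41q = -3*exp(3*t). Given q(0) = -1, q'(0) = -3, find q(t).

q = -3*exp(3*t)/74 - 497*exp(-4*t)*sin(5*t)/370 - 71*cos(5*t)*exp(-4*t)/74

Characteristic equation r² + 8r + 41 = 0 has discriminant (8)² - 4·(41) = -100 < 0, so r = -4 ± 5i.
Hence q_h = C1*cos(5*t)*exp(-4*t) + C2*exp(-4*t)*sin(5*t).
Try q_p = A*exp(3*t). Substituting into the equation and dividing by exp(3*t) gives A = -3/74, so q_p = -3*exp(3*t)/74.
General solution: q = -3*exp(3*t)/74 + C1*cos(5*t)*exp(-4*t) + C2*exp(-4*t)*sin(5*t).
Apply the initial conditions: q(0) = -3/74 + C1 = -1 and q'(0) = -9/74 - 4*C1 + 5*C2 = -3. Solving gives C1 = -71/74, C2 = -497/370.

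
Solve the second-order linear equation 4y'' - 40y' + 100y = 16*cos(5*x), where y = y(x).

Divide through by 4: y'' - 10y' + 25y = 4*cos(5*x).
Characteristic equation r² - 10r + 25 = 0 has discriminant (-10)² - 4·(25) = 0, so r = 5 is a repeated root.
Hence y_h = (C1 + C2*x)*exp(5*x).
Try y_p = A*cos(5*x) + B*sin(5*x). Substituting and equating the coefficients of cos(5x) and sin(5x) gives A = 0, B = -2/25, so y_p = -2*sin(5*x)/25.

y = -2*sin(5*x)/25 + C1*exp(5*x) + C2*x*exp(5*x)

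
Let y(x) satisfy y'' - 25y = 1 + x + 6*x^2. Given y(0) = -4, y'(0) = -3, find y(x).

y = -37/625 - 2833*exp(5*x)/1250 - 2093*exp(-5*x)/1250 - 6*x**2/25 - x/25

Characteristic equation r² - 25 = 0 factors as (r + 5)(r - 5) = 0, so r = -5, 5.
Hence y_h = C1*exp(-5*x) + C2*exp(5*x).
For the particular solution try y_p = A0 + A1*x + A2*x^2. Substituting and matching coefficients of each power of x gives A0 = -37/625, A1 = -1/25, A2 = -6/25, so y_p = -37/625 - 6*x^2/25 - x/25.
General solution: y = -37/625 - 6*x^2/25 - x/25 + C1*exp(-5*x) + C2*exp(5*x).
Apply the initial conditions: y(0) = -37/625 + C1 + C2 = -4 and y'(0) = -1/25 - 5*C1 + 5*C2 = -3. Solving gives C1 = -2093/1250, C2 = -2833/1250.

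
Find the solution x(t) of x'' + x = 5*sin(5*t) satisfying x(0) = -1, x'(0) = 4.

x = -cos(t) - 5*sin(5*t)/24 + 121*sin(t)/24

Characteristic equation r² + 1 = 0 has discriminant (0)² - 4·(1) = -4 < 0, so r = ± i.
Hence x_h = C1*cos(t) + C2*sin(t).
Try x_p = A*cos(5*t) + B*sin(5*t). Substituting and equating the coefficients of cos(5t) and sin(5t) gives A = 0, B = -5/24, so x_p = -5*sin(5*t)/24.
General solution: x = -5*sin(5*t)/24 + C1*cos(t) + C2*sin(t).
Apply the initial conditions: x(0) = C1 = -1 and x'(0) = -25/24 + C2 = 4. Solving gives C1 = -1, C2 = 121/24.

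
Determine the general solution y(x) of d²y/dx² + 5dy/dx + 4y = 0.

Characteristic equation r² + 5r + 4 = 0 factors as (r + 4)(r + 1) = 0, so r = -4, -1.
Hence y_h = C1*exp(-4*x) + C2*exp(-x).

y = C1*exp(-4*x) + C2*exp(-x)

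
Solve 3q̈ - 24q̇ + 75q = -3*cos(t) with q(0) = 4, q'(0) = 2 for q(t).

q = -3*cos(t)/80 + sin(t)/80 - 1133*exp(4*t)*sin(3*t)/240 + 323*cos(3*t)*exp(4*t)/80

Divide through by 3: q'' - 8q' + 25q = -cos(t).
Characteristic equation r² - 8r + 25 = 0 has discriminant (-8)² - 4·(25) = -36 < 0, so r = 4 ± 3i.
Hence q_h = C1*cos(3*t)*exp(4*t) + C2*exp(4*t)*sin(3*t).
Try q_p = A*cos(t) + B*sin(t). Substituting and equating the coefficients of cos(t) and sin(t) gives A = -3/80, B = 1/80, so q_p = -3*cos(t)/80 + sin(t)/80.
General solution: q = -3*cos(t)/80 + sin(t)/80 + C1*cos(3*t)*exp(4*t) + C2*exp(4*t)*sin(3*t).
Apply the initial conditions: q(0) = -3/80 + C1 = 4 and q'(0) = 1/80 + 3*C2 + 4*C1 = 2. Solving gives C1 = 323/80, C2 = -1133/240.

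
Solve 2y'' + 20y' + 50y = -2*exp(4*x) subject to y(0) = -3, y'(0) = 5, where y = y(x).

y = -242*exp(-5*x)/81 - exp(4*x)/81 - 89*x*exp(-5*x)/9

Divide through by 2: y'' + 10y' + 25y = -exp(4*x).
Characteristic equation r² + 10r + 25 = 0 has discriminant (10)² - 4·(25) = 0, so r = -5 is a repeated root.
Hence y_h = (C1 + C2*x)*exp(-5*x).
Try y_p = A*exp(4*x). Substituting into the equation and dividing by exp(4*x) gives A = -1/81, so y_p = -exp(4*x)/81.
General solution: y = -exp(4*x)/81 + C1*exp(-5*x) + C2*x*exp(-5*x).
Apply the initial conditions: y(0) = -1/81 + C1 = -3 and y'(0) = -4/81 + C2 - 5*C1 = 5. Solving gives C1 = -242/81, C2 = -89/9.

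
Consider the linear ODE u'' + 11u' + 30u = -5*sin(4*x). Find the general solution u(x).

Characteristic equation r² + 11r + 30 = 0 factors as (r + 5)(r + 6) = 0, so r = -5, -6.
Hence u_h = C1*exp(-5*x) + C2*exp(-6*x).
Try u_p = A*cos(4*x) + B*sin(4*x). Substituting and equating the coefficients of cos(4x) and sin(4x) gives A = 55/533, B = -35/1066, so u_p = -35*sin(4*x)/1066 + 55*cos(4*x)/533.

u = -35*sin(4*x)/1066 + 55*cos(4*x)/533 + C1*exp(-5*x) + C2*exp(-6*x)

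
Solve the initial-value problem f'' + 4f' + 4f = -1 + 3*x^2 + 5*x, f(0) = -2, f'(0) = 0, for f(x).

f = -3/8 - 13*exp(-2*x)/8 - x/4 + 3*x**2/4 - 3*x*exp(-2*x)

Characteristic equation r² + 4r + 4 = 0 has discriminant (4)² - 4·(4) = 0, so r = -2 is a repeated root.
Hence f_h = (C1 + C2*x)*exp(-2*x).
For the particular solution try f_p = A0 + A1*x + A2*x^2. Substituting and matching coefficients of each power of x gives A0 = -3/8, A1 = -1/4, A2 = 3/4, so f_p = -3/8 - x/4 + 3*x^2/4.
General solution: f = -3/8 - x/4 + 3*x^2/4 + C1*exp(-2*x) + C2*x*exp(-2*x).
Apply the initial conditions: f(0) = -3/8 + C1 = -2 and f'(0) = -1/4 + C2 - 2*C1 = 0. Solving gives C1 = -13/8, C2 = -3.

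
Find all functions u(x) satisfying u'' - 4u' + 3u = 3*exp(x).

Characteristic equation r² - 4r + 3 = 0 factors as (r - 1)(r - 3) = 0, so r = 1, 3.
Hence u_h = C1*exp(x) + C2*exp(3*x).
Since exp(x) solves the homogeneous equation (r = 1 is a root of multiplicity 1), multiply the trial by x. Try u_p = A*x*exp(x). Substituting into the equation and dividing by exp(x) gives A = -3/2, so u_p = -3*x*exp(x)/2.

u = C1*exp(x) + C2*exp(3*x) - 3*x*exp(x)/2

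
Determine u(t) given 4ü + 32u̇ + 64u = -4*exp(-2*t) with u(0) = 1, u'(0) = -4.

u = -exp(-2*t)/4 + 5*exp(-4*t)/4 + t*exp(-4*t)/2

Divide through by 4: u'' + 8u' + 16u = -exp(-2*t).
Characteristic equation r² + 8r + 16 = 0 has discriminant (8)² - 4·(16) = 0, so r = -4 is a repeated root.
Hence u_h = (C1 + C2*t)*exp(-4*t).
Try u_p = A*exp(-2*t). Substituting into the equation and dividing by exp(-2*t) gives A = -1/4, so u_p = -exp(-2*t)/4.
General solution: u = -exp(-2*t)/4 + C1*exp(-4*t) + C2*t*exp(-4*t).
Apply the initial conditions: u(0) = -1/4 + C1 = 1 and u'(0) = 1/2 + C2 - 4*C1 = -4. Solving gives C1 = 5/4, C2 = 1/2.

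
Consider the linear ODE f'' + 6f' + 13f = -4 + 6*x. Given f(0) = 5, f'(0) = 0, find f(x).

f = -88/169 + 6*x/13 + 933*cos(2*x)*exp(-3*x)/169 + 2721*exp(-3*x)*sin(2*x)/338

Characteristic equation r² + 6r + 13 = 0 has discriminant (6)² - 4·(13) = -16 < 0, so r = -3 ± 2i.
Hence f_h = C1*cos(2*x)*exp(-3*x) + C2*exp(-3*x)*sin(2*x).
For the particular solution try f_p = A0 + A1*x. Substituting and matching coefficients of each power of x gives A0 = -88/169, A1 = 6/13, so f_p = -88/169 + 6*x/13.
General solution: f = -88/169 + 6*x/13 + C1*cos(2*x)*exp(-3*x) + C2*exp(-3*x)*sin(2*x).
Apply the initial conditions: f(0) = -88/169 + C1 = 5 and f'(0) = 6/13 - 3*C1 + 2*C2 = 0. Solving gives C1 = 933/169, C2 = 2721/338.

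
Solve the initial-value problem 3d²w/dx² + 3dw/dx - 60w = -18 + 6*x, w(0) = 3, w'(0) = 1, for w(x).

w = 59/200 - x/10 + 13*exp(4*x)/8 + 27*exp(-5*x)/25

Divide through by 3: w'' + w' - 20w = -6 + 2*x.
Characteristic equation r² + r - 20 = 0 factors as (r - 4)(r + 5) = 0, so r = 4, -5.
Hence w_h = C1*exp(4*x) + C2*exp(-5*x).
For the particular solution try w_p = A0 + A1*x. Substituting and matching coefficients of each power of x gives A0 = 59/200, A1 = -1/10, so w_p = 59/200 - x/10.
General solution: w = 59/200 - x/10 + C1*exp(4*x) + C2*exp(-5*x).
Apply the initial conditions: w(0) = 59/200 + C1 + C2 = 3 and w'(0) = -1/10 - 5*C2 + 4*C1 = 1. Solving gives C1 = 13/8, C2 = 27/25.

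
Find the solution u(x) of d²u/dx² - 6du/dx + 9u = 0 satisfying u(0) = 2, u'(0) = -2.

u = 2*exp(3*x) - 8*x*exp(3*x)

Characteristic equation r² - 6r + 9 = 0 has discriminant (-6)² - 4·(9) = 0, so r = 3 is a repeated root.
Hence u_h = (C1 + C2*x)*exp(3*x).
Apply the initial conditions: u(0) = C1 = 2 and u'(0) = C2 + 3*C1 = -2. Solving gives C1 = 2, C2 = -8.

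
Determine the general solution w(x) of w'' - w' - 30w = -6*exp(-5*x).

w = C1*exp(-5*x) + C2*exp(6*x) + 6*x*exp(-5*x)/11

Characteristic equation r² - r - 30 = 0 factors as (r + 5)(r - 6) = 0, so r = -5, 6.
Hence w_h = C1*exp(-5*x) + C2*exp(6*x).
Since exp(-5*x) solves the homogeneous equation (r = -5 is a root of multiplicity 1), multiply the trial by x. Try w_p = A*x*exp(-5*x). Substituting into the equation and dividing by exp(-5*x) gives A = 6/11, so w_p = 6*x*exp(-5*x)/11.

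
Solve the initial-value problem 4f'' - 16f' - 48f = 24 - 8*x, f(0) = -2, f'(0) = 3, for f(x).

f = -5/9 - 23*exp(-2*x)/16 - exp(6*x)/144 + x/6

Divide through by 4: f'' - 4f' - 12f = 6 - 2*x.
Characteristic equation r² - 4r - 12 = 0 factors as (r - 6)(r + 2) = 0, so r = 6, -2.
Hence f_h = C1*exp(6*x) + C2*exp(-2*x).
For the particular solution try f_p = A0 + A1*x. Substituting and matching coefficients of each power of x gives A0 = -5/9, A1 = 1/6, so f_p = -5/9 + x/6.
General solution: f = -5/9 + x/6 + C1*exp(6*x) + C2*exp(-2*x).
Apply the initial conditions: f(0) = -5/9 + C1 + C2 = -2 and f'(0) = 1/6 - 2*C2 + 6*C1 = 3. Solving gives C1 = -1/144, C2 = -23/16.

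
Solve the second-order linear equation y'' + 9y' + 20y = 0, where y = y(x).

Characteristic equation r² + 9r + 20 = 0 factors as (r + 4)(r + 5) = 0, so r = -4, -5.
Hence y_h = C1*exp(-4*x) + C2*exp(-5*x).

y = C1*exp(-4*x) + C2*exp(-5*x)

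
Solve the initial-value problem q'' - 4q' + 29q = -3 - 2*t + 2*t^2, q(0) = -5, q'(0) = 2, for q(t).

Characteristic equation r² - 4r + 29 = 0 has discriminant (-4)² - 4·(29) = -100 < 0, so r = 2 ± 5i.
Hence q_h = C1*cos(5*t)*exp(2*t) + C2*exp(2*t)*sin(5*t).
For the particular solution try q_p = A0 + A1*t + A2*t^2. Substituting and matching coefficients of each power of t gives A0 = -2807/24389, A1 = -42/841, A2 = 2/29, so q_p = -2807/24389 - 42*t/841 + 2*t^2/29.
General solution: q = -2807/24389 - 42*t/841 + 2*t^2/29 + C1*cos(5*t)*exp(2*t) + C2*exp(2*t)*sin(5*t).
Apply the initial conditions: q(0) = -2807/24389 + C1 = -5 and q'(0) = -42/841 + 2*C1 + 5*C2 = 2. Solving gives C1 = -119138/24389, C2 = 288272/121945.

q = -2807/24389 - 42*t/841 + 2*t**2/29 - 119138*cos(5*t)*exp(2*t)/24389 + 288272*exp(2*t)*sin(5*t)/121945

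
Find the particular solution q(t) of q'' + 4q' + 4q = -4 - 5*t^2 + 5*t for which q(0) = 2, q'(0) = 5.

q = -33/8 - 5*t**2/4 + 15*t/4 + 49*exp(-2*t)/8 + 27*t*exp(-2*t)/2

Characteristic equation r² + 4r + 4 = 0 has discriminant (4)² - 4·(4) = 0, so r = -2 is a repeated root.
Hence q_h = (C1 + C2*t)*exp(-2*t).
For the particular solution try q_p = A0 + A1*t + A2*t^2. Substituting and matching coefficients of each power of t gives A0 = -33/8, A1 = 15/4, A2 = -5/4, so q_p = -33/8 - 5*t^2/4 + 15*t/4.
General solution: q = -33/8 - 5*t^2/4 + 15*t/4 + C1*exp(-2*t) + C2*t*exp(-2*t).
Apply the initial conditions: q(0) = -33/8 + C1 = 2 and q'(0) = 15/4 + C2 - 2*C1 = 5. Solving gives C1 = 49/8, C2 = 27/2.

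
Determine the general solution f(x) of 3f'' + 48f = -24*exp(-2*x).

Divide through by 3: f'' + 16f = -8*exp(-2*x).
Characteristic equation r² + 16 = 0 has discriminant (0)² - 4·(16) = -64 < 0, so r = ± 4i.
Hence f_h = C1*cos(4*x) + C2*sin(4*x).
Try f_p = A*exp(-2*x). Substituting into the equation and dividing by exp(-2*x) gives A = -2/5, so f_p = -2*exp(-2*x)/5.

f = -2*exp(-2*x)/5 + C1*cos(4*x) + C2*sin(4*x)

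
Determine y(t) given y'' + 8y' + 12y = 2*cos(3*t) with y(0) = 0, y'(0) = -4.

y = -14*exp(-2*t)/13 + 2*cos(3*t)/195 + 16*exp(-6*t)/15 + 16*sin(3*t)/195

Characteristic equation r² + 8r + 12 = 0 factors as (r + 6)(r + 2) = 0, so r = -6, -2.
Hence y_h = C1*exp(-6*t) + C2*exp(-2*t).
Try y_p = A*cos(3*t) + B*sin(3*t). Substituting and equating the coefficients of cos(3t) and sin(3t) gives A = 2/195, B = 16/195, so y_p = 2*cos(3*t)/195 + 16*sin(3*t)/195.
General solution: y = 2*cos(3*t)/195 + 16*sin(3*t)/195 + C1*exp(-6*t) + C2*exp(-2*t).
Apply the initial conditions: y(0) = 2/195 + C1 + C2 = 0 and y'(0) = 16/65 - 6*C1 - 2*C2 = -4. Solving gives C1 = 16/15, C2 = -14/13.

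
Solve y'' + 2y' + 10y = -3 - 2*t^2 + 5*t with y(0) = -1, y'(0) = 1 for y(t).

y = -47/125 - t**2/5 + 29*t/50 - 78*cos(3*t)*exp(-t)/125 - 17*exp(-t)*sin(3*t)/250

Characteristic equation r² + 2r + 10 = 0 has discriminant (2)² - 4·(10) = -36 < 0, so r = -1 ± 3i.
Hence y_h = C1*cos(3*t)*exp(-t) + C2*exp(-t)*sin(3*t).
For the particular solution try y_p = A0 + A1*t + A2*t^2. Substituting and matching coefficients of each power of t gives A0 = -47/125, A1 = 29/50, A2 = -1/5, so y_p = -47/125 - t^2/5 + 29*t/50.
General solution: y = -47/125 - t^2/5 + 29*t/50 + C1*cos(3*t)*exp(-t) + C2*exp(-t)*sin(3*t).
Apply the initial conditions: y(0) = -47/125 + C1 = -1 and y'(0) = 29/50 - C1 + 3*C2 = 1. Solving gives C1 = -78/125, C2 = -17/250.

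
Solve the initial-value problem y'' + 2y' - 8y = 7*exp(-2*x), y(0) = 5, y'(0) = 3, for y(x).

y = -7*exp(-2*x)/8 + 7*exp(-4*x)/4 + 33*exp(2*x)/8

Characteristic equation r² + 2r - 8 = 0 factors as (r + 4)(r - 2) = 0, so r = -4, 2.
Hence y_h = C1*exp(-4*x) + C2*exp(2*x).
Try y_p = A*exp(-2*x). Substituting into the equation and dividing by exp(-2*x) gives A = -7/8, so y_p = -7*exp(-2*x)/8.
General solution: y = -7*exp(-2*x)/8 + C1*exp(-4*x) + C2*exp(2*x).
Apply the initial conditions: y(0) = -7/8 + C1 + C2 = 5 and y'(0) = 7/4 - 4*C1 + 2*C2 = 3. Solving gives C1 = 7/4, C2 = 33/8.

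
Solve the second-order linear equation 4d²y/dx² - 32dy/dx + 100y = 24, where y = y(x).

Divide through by 4: y'' - 8y' + 25y = 6.
Characteristic equation r² - 8r + 25 = 0 has discriminant (-8)² - 4·(25) = -36 < 0, so r = 4 ± 3i.
Hence y_h = C1*cos(3*x)*exp(4*x) + C2*exp(4*x)*sin(3*x).
For the particular solution try y_p = A0. Substituting and matching coefficients of each power of x gives A0 = 6/25, so y_p = 6/25.

y = 6/25 + C1*cos(3*x)*exp(4*x) + C2*exp(4*x)*sin(3*x)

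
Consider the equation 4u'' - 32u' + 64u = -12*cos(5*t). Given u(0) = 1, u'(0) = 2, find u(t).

u = 27*cos(5*t)/1681 + 120*sin(5*t)/1681 + 1654*exp(4*t)/1681 - 94*t*exp(4*t)/41

Divide through by 4: u'' - 8u' + 16u = -3*cos(5*t).
Characteristic equation r² - 8r + 16 = 0 has discriminant (-8)² - 4·(16) = 0, so r = 4 is a repeated root.
Hence u_h = (C1 + C2*t)*exp(4*t).
Try u_p = A*cos(5*t) + B*sin(5*t). Substituting and equating the coefficients of cos(5t) and sin(5t) gives A = 27/1681, B = 120/1681, so u_p = 27*cos(5*t)/1681 + 120*sin(5*t)/1681.
General solution: u = 27*cos(5*t)/1681 + 120*sin(5*t)/1681 + C1*exp(4*t) + C2*t*exp(4*t).
Apply the initial conditions: u(0) = 27/1681 + C1 = 1 and u'(0) = 600/1681 + C2 + 4*C1 = 2. Solving gives C1 = 1654/1681, C2 = -94/41.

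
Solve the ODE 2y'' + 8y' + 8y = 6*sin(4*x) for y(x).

y = -9*sin(4*x)/100 - 3*cos(4*x)/25 + C1*exp(-2*x) + C2*x*exp(-2*x)

Divide through by 2: y'' + 4y' + 4y = 3*sin(4*x).
Characteristic equation r² + 4r + 4 = 0 has discriminant (4)² - 4·(4) = 0, so r = -2 is a repeated root.
Hence y_h = (C1 + C2*x)*exp(-2*x).
Try y_p = A*cos(4*x) + B*sin(4*x). Substituting and equating the coefficients of cos(4x) and sin(4x) gives A = -3/25, B = -9/100, so y_p = -9*sin(4*x)/100 - 3*cos(4*x)/25.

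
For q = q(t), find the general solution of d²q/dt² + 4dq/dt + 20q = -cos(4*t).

q = -sin(4*t)/17 - cos(4*t)/68 + C1*cos(4*t)*exp(-2*t) + C2*exp(-2*t)*sin(4*t)

Characteristic equation r² + 4r + 20 = 0 has discriminant (4)² - 4·(20) = -64 < 0, so r = -2 ± 4i.
Hence q_h = C1*cos(4*t)*exp(-2*t) + C2*exp(-2*t)*sin(4*t).
Try q_p = A*cos(4*t) + B*sin(4*t). Substituting and equating the coefficients of cos(4t) and sin(4t) gives A = -1/68, B = -1/17, so q_p = -sin(4*t)/17 - cos(4*t)/68.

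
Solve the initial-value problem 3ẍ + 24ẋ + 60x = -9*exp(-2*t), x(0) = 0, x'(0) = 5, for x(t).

Divide through by 3: x'' + 8x' + 20x = -3*exp(-2*t).
Characteristic equation r² + 8r + 20 = 0 has discriminant (8)² - 4·(20) = -16 < 0, so r = -4 ± 2i.
Hence x_h = C1*cos(2*t)*exp(-4*t) + C2*exp(-4*t)*sin(2*t).
Try x_p = A*exp(-2*t). Substituting into the equation and dividing by exp(-2*t) gives A = -3/8, so x_p = -3*exp(-2*t)/8.
General solution: x = -3*exp(-2*t)/8 + C1*cos(2*t)*exp(-4*t) + C2*exp(-4*t)*sin(2*t).
Apply the initial conditions: x(0) = -3/8 + C1 = 0 and x'(0) = 3/4 - 4*C1 + 2*C2 = 5. Solving gives C1 = 3/8, C2 = 23/8.

x = -3*exp(-2*t)/8 + 3*cos(2*t)*exp(-4*t)/8 + 23*exp(-4*t)*sin(2*t)/8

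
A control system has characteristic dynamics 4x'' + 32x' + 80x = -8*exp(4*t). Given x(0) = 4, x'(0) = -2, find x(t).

x = -exp(4*t)/34 + 121*exp(-4*t)*sin(2*t)/17 + 137*cos(2*t)*exp(-4*t)/34

Divide through by 4: x'' + 8x' + 20x = -2*exp(4*t).
Characteristic equation r² + 8r + 20 = 0 has discriminant (8)² - 4·(20) = -16 < 0, so r = -4 ± 2i.
Hence x_h = C1*cos(2*t)*exp(-4*t) + C2*exp(-4*t)*sin(2*t).
Try x_p = A*exp(4*t). Substituting into the equation and dividing by exp(4*t) gives A = -1/34, so x_p = -exp(4*t)/34.
General solution: x = -exp(4*t)/34 + C1*cos(2*t)*exp(-4*t) + C2*exp(-4*t)*sin(2*t).
Apply the initial conditions: x(0) = -1/34 + C1 = 4 and x'(0) = -2/17 - 4*C1 + 2*C2 = -2. Solving gives C1 = 137/34, C2 = 121/17.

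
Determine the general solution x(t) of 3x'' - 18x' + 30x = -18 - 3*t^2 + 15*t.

x = -44/125 - t**2/10 + 19*t/50 + C1*cos(t)*exp(3*t) + C2*exp(3*t)*sin(t)

Divide through by 3: x'' - 6x' + 10x = -6 - t^2 + 5*t.
Characteristic equation r² - 6r + 10 = 0 has discriminant (-6)² - 4·(10) = -4 < 0, so r = 3 ± i.
Hence x_h = C1*cos(t)*exp(3*t) + C2*exp(3*t)*sin(t).
For the particular solution try x_p = A0 + A1*t + A2*t^2. Substituting and matching coefficients of each power of t gives A0 = -44/125, A1 = 19/50, A2 = -1/10, so x_p = -44/125 - t^2/10 + 19*t/50.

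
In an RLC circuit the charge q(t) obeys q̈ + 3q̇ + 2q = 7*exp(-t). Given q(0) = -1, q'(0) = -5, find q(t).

Characteristic equation r² + 3r + 2 = 0 factors as (r + 1)(r + 2) = 0, so r = -1, -2.
Hence q_h = C1*exp(-t) + C2*exp(-2*t).
Since exp(-t) solves the homogeneous equation (r = -1 is a root of multiplicity 1), multiply the trial by t. Try q_p = A*t*exp(-t). Substituting into the equation and dividing by exp(-t) gives A = 7, so q_p = 7*t*exp(-t).
General solution: q = C1*exp(-t) + C2*exp(-2*t) + 7*t*exp(-t).
Apply the initial conditions: q(0) = C1 + C2 = -1 and q'(0) = 7 - C1 - 2*C2 = -5. Solving gives C1 = -14, C2 = 13.

q = -14*exp(-t) + 13*exp(-2*t) + 7*t*exp(-t)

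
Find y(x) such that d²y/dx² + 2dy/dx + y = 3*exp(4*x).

Characteristic equation r² + 2r + 1 = 0 has discriminant (2)² - 4·(1) = 0, so r = -1 is a repeated root.
Hence y_h = (C1 + C2*x)*exp(-x).
Try y_p = A*exp(4*x). Substituting into the equation and dividing by exp(4*x) gives A = 3/25, so y_p = 3*exp(4*x)/25.

y = 3*exp(4*x)/25 + C1*exp(-x) + C2*x*exp(-x)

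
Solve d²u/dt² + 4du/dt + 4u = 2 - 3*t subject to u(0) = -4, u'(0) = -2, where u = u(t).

u = 5/4 - 21*exp(-2*t)/4 - 3*t/4 - 47*t*exp(-2*t)/4

Characteristic equation r² + 4r + 4 = 0 has discriminant (4)² - 4·(4) = 0, so r = -2 is a repeated root.
Hence u_h = (C1 + C2*t)*exp(-2*t).
For the particular solution try u_p = A0 + A1*t. Substituting and matching coefficients of each power of t gives A0 = 5/4, A1 = -3/4, so u_p = 5/4 - 3*t/4.
General solution: u = 5/4 - 3*t/4 + C1*exp(-2*t) + C2*t*exp(-2*t).
Apply the initial conditions: u(0) = 5/4 + C1 = -4 and u'(0) = -3/4 + C2 - 2*C1 = -2. Solving gives C1 = -21/4, C2 = -47/4.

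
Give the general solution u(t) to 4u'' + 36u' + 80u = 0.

Divide through by 4: u'' + 9u' + 20u = 0.
Characteristic equation r² + 9r + 20 = 0 factors as (r + 5)(r + 4) = 0, so r = -5, -4.
Hence u_h = C1*exp(-5*t) + C2*exp(-4*t).

u = C1*exp(-5*t) + C2*exp(-4*t)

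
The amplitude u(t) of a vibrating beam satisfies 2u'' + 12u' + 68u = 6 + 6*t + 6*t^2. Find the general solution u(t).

Divide through by 2: u'' + 6u' + 34u = 3 + 3*t + 3*t^2.
Characteristic equation r² + 6r + 34 = 0 has discriminant (6)² - 4·(34) = -100 < 0, so r = -3 ± 5i.
Hence u_h = C1*cos(5*t)*exp(-3*t) + C2*exp(-3*t)*sin(5*t).
For the particular solution try u_p = A0 + A1*t + A2*t^2. Substituting and matching coefficients of each power of t gives A0 = 717/9826, A1 = 33/578, A2 = 3/34, so u_p = 717/9826 + 3*t^2/34 + 33*t/578.

u = 717/9826 + 3*t**2/34 + 33*t/578 + C1*cos(5*t)*exp(-3*t) + C2*exp(-3*t)*sin(5*t)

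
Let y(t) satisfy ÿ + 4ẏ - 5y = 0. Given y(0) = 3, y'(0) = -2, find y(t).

y = 5*exp(-5*t)/6 + 13*exp(t)/6

Characteristic equation r² + 4r - 5 = 0 factors as (r - 1)(r + 5) = 0, so r = 1, -5.
Hence y_h = C1*exp(t) + C2*exp(-5*t).
Apply the initial conditions: y(0) = C1 + C2 = 3 and y'(0) = C1 - 5*C2 = -2. Solving gives C1 = 13/6, C2 = 5/6.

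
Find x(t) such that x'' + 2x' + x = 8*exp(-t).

x = C1*exp(-t) + 4*t**2*exp(-t) + C2*t*exp(-t)

Characteristic equation r² + 2r + 1 = 0 has discriminant (2)² - 4·(1) = 0, so r = -1 is a repeated root.
Hence x_h = (C1 + C2*t)*exp(-t).
Since exp(-t) solves the homogeneous equation (r = -1 is a root of multiplicity 2), multiply the trial by t^2. Try x_p = A*t^2*exp(-t). Substituting into the equation and dividing by exp(-t) gives A = 4, so x_p = 4*t^2*exp(-t).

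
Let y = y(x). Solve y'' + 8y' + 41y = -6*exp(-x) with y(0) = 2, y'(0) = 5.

Characteristic equation r² + 8r + 41 = 0 has discriminant (8)² - 4·(41) = -100 < 0, so r = -4 ± 5i.
Hence y_h = C1*cos(5*x)*exp(-4*x) + C2*exp(-4*x)*sin(5*x).
Try y_p = A*exp(-x). Substituting into the equation and dividing by exp(-x) gives A = -3/17, so y_p = -3*exp(-x)/17.
General solution: y = -3*exp(-x)/17 + C1*cos(5*x)*exp(-4*x) + C2*exp(-4*x)*sin(5*x).
Apply the initial conditions: y(0) = -3/17 + C1 = 2 and y'(0) = 3/17 - 4*C1 + 5*C2 = 5. Solving gives C1 = 37/17, C2 = 46/17.

y = -3*exp(-x)/17 + 37*cos(5*x)*exp(-4*x)/17 + 46*exp(-4*x)*sin(5*x)/17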